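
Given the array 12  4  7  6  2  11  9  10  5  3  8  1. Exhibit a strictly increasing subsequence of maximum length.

4, 7, 9, 10

Patience tails give the LIS length; then backtrack through the dp parents:
12 → extends → [12]
4 → replaces 12 → [4]
7 → extends → [4, 7]
6 → replaces 7 → [4, 6]
2 → replaces 4 → [2, 6]
11 → extends → [2, 6, 11]
9 → replaces 11 → [2, 6, 9]
10 → extends → [2, 6, 9, 10]
5 → replaces 6 → [2, 5, 9, 10]
3 → replaces 5 → [2, 3, 9, 10]
8 → replaces 9 → [2, 3, 8, 10]
1 → replaces 2 → [1, 3, 8, 10]
Length 4; one witness is 4, 7, 9, 10.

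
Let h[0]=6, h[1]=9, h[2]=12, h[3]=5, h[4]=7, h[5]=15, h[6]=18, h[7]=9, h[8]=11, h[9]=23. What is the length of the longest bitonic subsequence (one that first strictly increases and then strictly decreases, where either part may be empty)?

6

inc[i] = longest strictly increasing subsequence ending at i; dec[i] = longest strictly decreasing subsequence starting at i:
i:      0  1  2  3  4  5  6  7  8  9
h[i]:   6  9 12  5  7 15 18  9 11 23
inc:    1  2  3  1  2  4  5  3  4  6
dec:    2  2  2  1  1  2  2  1  1  1
Best peak at i=6 (value 18): inc=5, dec=2, length 5+2−1 = 6.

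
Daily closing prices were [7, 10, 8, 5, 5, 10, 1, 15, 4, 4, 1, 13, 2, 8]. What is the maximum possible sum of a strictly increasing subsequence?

Let S[i] be the best sum of a strictly increasing subsequence ending at i:
i:      1  2  3  4  5  6  7  8  9 10 11 12 13 14
a[i]:   7 10  8  5  5 10  1 15  4  4  1 13  2  8
S:      7 17 15  5  5 25  1 40  5  5  1 38  3 15
Maximum is 40 (e.g. 7 + 8 + 10 + 15).

40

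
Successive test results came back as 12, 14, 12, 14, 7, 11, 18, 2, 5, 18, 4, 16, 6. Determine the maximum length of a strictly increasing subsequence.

3

Track the smallest tail for each achievable length (strict):
12 → extends → [12]
14 → extends → [12, 14]
12 → already a tail → [12, 14]
14 → already a tail → [12, 14]
7 → replaces 12 → [7, 14]
11 → replaces 14 → [7, 11]
18 → extends → [7, 11, 18]
2 → replaces 7 → [2, 11, 18]
5 → replaces 11 → [2, 5, 18]
18 → already a tail → [2, 5, 18]
4 → replaces 5 → [2, 4, 18]
16 → replaces 18 → [2, 4, 16]
6 → replaces 16 → [2, 4, 6]
Three tails, so the longest strictly increasing subsequence has length 3 (e.g. 12, 14, 18).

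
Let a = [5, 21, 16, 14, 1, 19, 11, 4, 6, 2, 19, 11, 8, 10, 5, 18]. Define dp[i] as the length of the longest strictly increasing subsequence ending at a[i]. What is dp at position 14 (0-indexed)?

dp[i] = 1 + max{dp[j] : j<i, a[j]<a[i]} (or 1 if no such j):
i:      0  1  2  3  4  5  6  7  8  9 10 11 12 13 14 15
a[i]:   5 21 16 14  1 19 11  4  6  2 19 11  8 10  5 18
dp:     1  2  2  2  1  3  2  2  3  2  4  4  4  5  3  6
At index 14 the value is 3.

3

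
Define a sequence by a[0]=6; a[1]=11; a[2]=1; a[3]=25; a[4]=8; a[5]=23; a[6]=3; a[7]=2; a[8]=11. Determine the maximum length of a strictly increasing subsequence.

Track the smallest tail for each achievable length (strict):
6 → extends → [6]
11 → extends → [6, 11]
1 → replaces 6 → [1, 11]
25 → extends → [1, 11, 25]
8 → replaces 11 → [1, 8, 25]
23 → replaces 25 → [1, 8, 23]
3 → replaces 8 → [1, 3, 23]
2 → replaces 3 → [1, 2, 23]
11 → replaces 23 → [1, 2, 11]
Three tails, so the longest strictly increasing subsequence has length 3 (e.g. 6, 11, 25).

3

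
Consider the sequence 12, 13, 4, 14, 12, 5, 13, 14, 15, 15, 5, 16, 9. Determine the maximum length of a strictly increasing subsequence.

Track the smallest tail for each achievable length (strict):
12 → extends → [12]
13 → extends → [12, 13]
4 → replaces 12 → [4, 13]
14 → extends → [4, 13, 14]
12 → replaces 13 → [4, 12, 14]
5 → replaces 12 → [4, 5, 14]
13 → replaces 14 → [4, 5, 13]
14 → extends → [4, 5, 13, 14]
15 → extends → [4, 5, 13, 14, 15]
15 → already a tail → [4, 5, 13, 14, 15]
5 → already a tail → [4, 5, 13, 14, 15]
16 → extends → [4, 5, 13, 14, 15, 16]
9 → replaces 13 → [4, 5, 9, 14, 15, 16]
Six tails, so the longest strictly increasing subsequence has length 6 (e.g. 4, 12, 13, 14, 15, 16).

6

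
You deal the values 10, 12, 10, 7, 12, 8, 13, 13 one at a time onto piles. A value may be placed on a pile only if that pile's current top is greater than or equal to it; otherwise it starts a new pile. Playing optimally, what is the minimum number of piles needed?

3

Place each on the leftmost legal pile:
10 → new pile 1 (tops now [10])
12 → new pile 2 (tops now [10, 12])
10 → pile 1 (tops now [10, 12])
7 → pile 1 (tops now [7, 12])
12 → pile 2 (tops now [7, 12])
8 → pile 2 (tops now [7, 8])
13 → new pile 3 (tops now [7, 8, 13])
13 → pile 3 (tops now [7, 8, 13])
Three piles.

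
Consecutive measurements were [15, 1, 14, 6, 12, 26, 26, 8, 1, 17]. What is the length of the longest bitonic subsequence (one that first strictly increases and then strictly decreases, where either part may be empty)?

inc[i] = longest strictly increasing subsequence ending at i; dec[i] = longest strictly decreasing subsequence starting at i:
i:      1  2  3  4  5  6  7  8  9 10
a[i]:  15  1 14  6 12 26 26  8  1 17
inc:    1  1  2  2  3  4  4  3  1  4
dec:    5  1  4  2  3  3  3  2  1  1
Best peak at i=6 (value 26): inc=4, dec=3, length 4+3−1 = 6.

6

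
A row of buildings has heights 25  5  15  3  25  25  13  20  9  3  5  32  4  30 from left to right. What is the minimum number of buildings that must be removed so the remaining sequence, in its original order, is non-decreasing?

9

Fewest deletions = n − (longest non-decreasing subsequence).
Patience tails:
25 → extends → [25]
5 → replaces 25 → [5]
15 → extends → [5, 15]
3 → replaces 5 → [3, 15]
25 → extends → [3, 15, 25]
25 → extends → [3, 15, 25, 25]
13 → replaces 15 → [3, 13, 25, 25]
20 → replaces 25 → [3, 13, 20, 25]
9 → replaces 13 → [3, 9, 20, 25]
3 → replaces 9 → [3, 3, 20, 25]
5 → replaces 20 → [3, 3, 5, 25]
32 → extends → [3, 3, 5, 25, 32]
4 → replaces 5 → [3, 3, 4, 25, 32]
30 → replaces 32 → [3, 3, 4, 25, 30]
Longest non-decreasing subsequence has length 5, so deletions = 14 − 5 = 9.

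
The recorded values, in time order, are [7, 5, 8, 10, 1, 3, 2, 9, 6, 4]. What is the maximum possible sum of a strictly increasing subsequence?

Let S[i] be the best sum of a strictly increasing subsequence ending at i:
i:      1  2  3  4  5  6  7  8  9 10
a[i]:   7  5  8 10  1  3  2  9  6  4
S:      7  5 15 25  1  4  3 24 11  8
Maximum is 25 (e.g. 7 + 8 + 10).

25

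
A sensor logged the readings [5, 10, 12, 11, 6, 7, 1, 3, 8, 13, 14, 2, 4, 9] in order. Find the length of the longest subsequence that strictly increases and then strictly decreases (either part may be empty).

7

inc[i] = longest strictly increasing subsequence ending at i; dec[i] = longest strictly decreasing subsequence starting at i:
i:      1  2  3  4  5  6  7  8  9 10 11 12 13 14
a[i]:   5 10 12 11  6  7  1  3  8 13 14  2  4  9
inc:    1  2  3  3  2  3  1  2  4  5  6  2  3  5
dec:    3  4  5  4  3  3  1  2  2  2  2  1  1  1
Best peak at i=3 (value 12): inc=3, dec=5, length 3+5−1 = 7.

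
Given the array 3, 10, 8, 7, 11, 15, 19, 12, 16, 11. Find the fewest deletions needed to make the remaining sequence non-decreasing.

Fewest deletions = n − (longest non-decreasing subsequence).
Patience tails:
3 → extends → [3]
10 → extends → [3, 10]
8 → replaces 10 → [3, 8]
7 → replaces 8 → [3, 7]
11 → extends → [3, 7, 11]
15 → extends → [3, 7, 11, 15]
19 → extends → [3, 7, 11, 15, 19]
12 → replaces 15 → [3, 7, 11, 12, 19]
16 → replaces 19 → [3, 7, 11, 12, 16]
11 → replaces 12 → [3, 7, 11, 11, 16]
Longest non-decreasing subsequence has length 5, so deletions = 10 − 5 = 5.

5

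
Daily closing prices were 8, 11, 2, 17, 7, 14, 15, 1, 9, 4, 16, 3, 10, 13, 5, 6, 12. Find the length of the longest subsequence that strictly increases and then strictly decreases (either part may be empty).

7

inc[i] = longest strictly increasing subsequence ending at i; dec[i] = longest strictly decreasing subsequence starting at i:
i:      1  2  3  4  5  6  7  8  9 10 11 12 13 14 15 16 17
a[i]:   8 11  2 17  7 14 15  1  9  4 16  3 10 13  5  6 12
inc:    1  2  1  3  2  3  4  1  3  2  5  2  4  5  3  4  5
dec:    4  4  2  5  3  4  4  1  3  2  3  1  2  2  1  1  1
Best peak at i=4 (value 17): inc=3, dec=5, length 3+5−1 = 7.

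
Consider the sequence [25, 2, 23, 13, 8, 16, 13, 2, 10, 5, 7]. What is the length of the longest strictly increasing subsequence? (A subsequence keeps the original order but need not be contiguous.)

3

Track the smallest tail for each achievable length (strict):
25 → extends → [25]
2 → replaces 25 → [2]
23 → extends → [2, 23]
13 → replaces 23 → [2, 13]
8 → replaces 13 → [2, 8]
16 → extends → [2, 8, 16]
13 → replaces 16 → [2, 8, 13]
2 → already a tail → [2, 8, 13]
10 → replaces 13 → [2, 8, 10]
5 → replaces 8 → [2, 5, 10]
7 → replaces 10 → [2, 5, 7]
Three tails, so the longest strictly increasing subsequence has length 3 (e.g. 2, 13, 16).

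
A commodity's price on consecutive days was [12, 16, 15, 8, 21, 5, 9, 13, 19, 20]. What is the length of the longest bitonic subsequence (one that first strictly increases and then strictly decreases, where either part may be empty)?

inc[i] = longest strictly increasing subsequence ending at i; dec[i] = longest strictly decreasing subsequence starting at i:
i:      1  2  3  4  5  6  7  8  9 10
a[i]:  12 16 15  8 21  5  9 13 19 20
inc:    1  2  2  1  3  1  2  3  4  5
dec:    3  4  3  2  2  1  1  1  1  1
Best peak at i=2 (value 16): inc=2, dec=4, length 2+4−1 = 5.

5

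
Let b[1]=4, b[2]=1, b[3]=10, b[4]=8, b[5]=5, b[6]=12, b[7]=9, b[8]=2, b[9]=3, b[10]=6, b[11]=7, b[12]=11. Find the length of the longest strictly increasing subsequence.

Track the smallest tail for each achievable length (strict):
4 → extends → [4]
1 → replaces 4 → [1]
10 → extends → [1, 10]
8 → replaces 10 → [1, 8]
5 → replaces 8 → [1, 5]
12 → extends → [1, 5, 12]
9 → replaces 12 → [1, 5, 9]
2 → replaces 5 → [1, 2, 9]
3 → replaces 9 → [1, 2, 3]
6 → extends → [1, 2, 3, 6]
7 → extends → [1, 2, 3, 6, 7]
11 → extends → [1, 2, 3, 6, 7, 11]
Six tails, so the longest strictly increasing subsequence has length 6 (e.g. 1, 2, 3, 6, 7, 11).

6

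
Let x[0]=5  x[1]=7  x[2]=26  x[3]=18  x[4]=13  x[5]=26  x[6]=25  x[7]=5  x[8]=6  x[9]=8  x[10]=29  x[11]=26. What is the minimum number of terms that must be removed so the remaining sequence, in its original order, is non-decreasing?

Fewest deletions = n − (longest non-decreasing subsequence).
Patience tails:
5 → extends → [5]
7 → extends → [5, 7]
26 → extends → [5, 7, 26]
18 → replaces 26 → [5, 7, 18]
13 → replaces 18 → [5, 7, 13]
26 → extends → [5, 7, 13, 26]
25 → replaces 26 → [5, 7, 13, 25]
5 → replaces 7 → [5, 5, 13, 25]
6 → replaces 13 → [5, 5, 6, 25]
8 → replaces 25 → [5, 5, 6, 8]
29 → extends → [5, 5, 6, 8, 29]
26 → replaces 29 → [5, 5, 6, 8, 26]
Longest non-decreasing subsequence has length 5, so deletions = 12 − 5 = 7.

7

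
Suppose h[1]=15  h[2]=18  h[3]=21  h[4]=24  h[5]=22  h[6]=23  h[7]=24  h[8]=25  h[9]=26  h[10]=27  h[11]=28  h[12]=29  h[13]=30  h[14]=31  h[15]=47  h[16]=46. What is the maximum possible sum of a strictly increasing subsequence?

366

Let S[i] be the best sum of a strictly increasing subsequence ending at i:
i:       1   2   3   4   5   6   7   8   9  10  11  12  13  14  15  16
h[i]:   15  18  21  24  22  23  24  25  26  27  28  29  30  31  47  46
S:      15  33  54  78  76  99 123 148 174 201 229 258 288 319 366 365
Maximum is 366 (e.g. 15 + 18 + 21 + 22 + 23 + 24 + 25 + 26 + 27 + 28 + 29 + 30 + 31 + 47).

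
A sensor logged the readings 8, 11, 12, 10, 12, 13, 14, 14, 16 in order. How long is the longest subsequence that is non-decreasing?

8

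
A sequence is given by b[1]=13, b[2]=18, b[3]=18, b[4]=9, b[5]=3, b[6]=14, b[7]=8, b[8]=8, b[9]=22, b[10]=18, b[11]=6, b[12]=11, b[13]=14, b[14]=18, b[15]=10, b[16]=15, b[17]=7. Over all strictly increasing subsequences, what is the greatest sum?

54

Let S[i] be the best sum of a strictly increasing subsequence ending at i:
i:      1  2  3  4  5  6  7  8  9 10 11 12 13 14 15 16 17
b[i]:  13 18 18  9  3 14  8  8 22 18  6 11 14 18 10 15  7
S:     13 31 31  9  3 27 11 11 53 45  9 22 36 54 21 51 16
Maximum is 54 (e.g. 3 + 8 + 11 + 14 + 18).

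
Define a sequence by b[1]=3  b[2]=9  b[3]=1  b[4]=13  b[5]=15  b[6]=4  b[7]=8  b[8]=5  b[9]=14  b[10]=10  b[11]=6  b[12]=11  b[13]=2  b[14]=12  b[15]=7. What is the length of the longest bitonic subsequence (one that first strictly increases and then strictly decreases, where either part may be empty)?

8

inc[i] = longest strictly increasing subsequence ending at i; dec[i] = longest strictly decreasing subsequence starting at i:
i:      1  2  3  4  5  6  7  8  9 10 11 12 13 14 15
b[i]:   3  9  1 13 15  4  8  5 14 10  6 11  2 12  7
inc:    1  2  1  3  4  2  3  3  4  4  4  5  2  6  5
dec:    2  4  1  4  5  2  3  2  4  3  2  2  1  2  1
Best peak at i=5 (value 15): inc=4, dec=5, length 4+5−1 = 8.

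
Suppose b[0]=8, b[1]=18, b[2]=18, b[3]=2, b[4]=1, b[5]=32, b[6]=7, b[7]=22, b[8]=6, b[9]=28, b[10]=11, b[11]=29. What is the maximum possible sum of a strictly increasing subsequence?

Let S[i] be the best sum of a strictly increasing subsequence ending at i:
i:       0   1   2   3   4   5   6   7   8   9  10  11
b[i]:    8  18  18   2   1  32   7  22   6  28  11  29
S:       8  26  26   2   1  58   9  48   8  76  20 105
Maximum is 105 (e.g. 8 + 18 + 22 + 28 + 29).

105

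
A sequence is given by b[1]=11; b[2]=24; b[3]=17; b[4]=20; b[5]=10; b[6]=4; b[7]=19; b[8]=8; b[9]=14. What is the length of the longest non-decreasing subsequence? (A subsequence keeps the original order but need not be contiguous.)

3

Let dp[i] be the length of the longest such subsequence ending at index i:
i:      1  2  3  4  5  6  7  8  9
b[i]:  11 24 17 20 10  4 19  8 14
dp:     1  2  2  3  1  1  3  2  3
Maximum dp value is 3.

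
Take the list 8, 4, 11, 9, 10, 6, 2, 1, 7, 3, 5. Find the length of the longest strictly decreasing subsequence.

5

Negate each value so 'decreasing' becomes 'increasing', then run patience tails on the negated sequence:
-8 → extends → [-8]
-4 → extends → [-8, -4]
-11 → replaces -8 → [-11, -4]
-9 → replaces -4 → [-11, -9]
-10 → replaces -9 → [-11, -10]
-6 → extends → [-11, -10, -6]
-2 → extends → [-11, -10, -6, -2]
-1 → extends → [-11, -10, -6, -2, -1]
-7 → replaces -6 → [-11, -10, -7, -2, -1]
-3 → replaces -2 → [-11, -10, -7, -3, -1]
-5 → replaces -3 → [-11, -10, -7, -5, -1]
Five tails, so the longest strictly decreasing subsequence of the original has length 5.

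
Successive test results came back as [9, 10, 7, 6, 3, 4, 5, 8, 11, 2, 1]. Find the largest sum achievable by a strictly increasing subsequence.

31

Let S[i] be the best sum of a strictly increasing subsequence ending at i:
i:      1  2  3  4  5  6  7  8  9 10 11
a[i]:   9 10  7  6  3  4  5  8 11  2  1
S:      9 19  7  6  3  7 12 20 31  2  1
Maximum is 31 (e.g. 3 + 4 + 5 + 8 + 11).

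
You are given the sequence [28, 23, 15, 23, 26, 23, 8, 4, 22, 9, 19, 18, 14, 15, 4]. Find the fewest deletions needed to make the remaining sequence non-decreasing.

Fewest deletions = n − (longest non-decreasing subsequence).
Patience tails:
28 → extends → [28]
23 → replaces 28 → [23]
15 → replaces 23 → [15]
23 → extends → [15, 23]
26 → extends → [15, 23, 26]
23 → replaces 26 → [15, 23, 23]
8 → replaces 15 → [8, 23, 23]
4 → replaces 8 → [4, 23, 23]
22 → replaces 23 → [4, 22, 23]
9 → replaces 22 → [4, 9, 23]
19 → replaces 23 → [4, 9, 19]
18 → replaces 19 → [4, 9, 18]
14 → replaces 18 → [4, 9, 14]
15 → extends → [4, 9, 14, 15]
4 → replaces 9 → [4, 4, 14, 15]
Longest non-decreasing subsequence has length 4, so deletions = 15 − 4 = 11.

11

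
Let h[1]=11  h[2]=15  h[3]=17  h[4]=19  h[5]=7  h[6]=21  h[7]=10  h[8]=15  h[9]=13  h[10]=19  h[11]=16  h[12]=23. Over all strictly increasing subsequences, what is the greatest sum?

Let S[i] be the best sum of a strictly increasing subsequence ending at i:
i:       1   2   3   4   5   6   7   8   9  10  11  12
h[i]:   11  15  17  19   7  21  10  15  13  19  16  23
S:      11  26  43  62   7  83  17  32  30  62  48 106
Maximum is 106 (e.g. 11 + 15 + 17 + 19 + 21 + 23).

106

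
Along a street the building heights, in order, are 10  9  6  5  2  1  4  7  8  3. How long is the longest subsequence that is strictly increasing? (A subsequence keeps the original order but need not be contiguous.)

4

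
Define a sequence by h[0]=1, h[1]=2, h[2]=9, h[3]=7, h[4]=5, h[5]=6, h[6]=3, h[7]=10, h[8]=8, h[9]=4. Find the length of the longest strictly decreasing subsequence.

4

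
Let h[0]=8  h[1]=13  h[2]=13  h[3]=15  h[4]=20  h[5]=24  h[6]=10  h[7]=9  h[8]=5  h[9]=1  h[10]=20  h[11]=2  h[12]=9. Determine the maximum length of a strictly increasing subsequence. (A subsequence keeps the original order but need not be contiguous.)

5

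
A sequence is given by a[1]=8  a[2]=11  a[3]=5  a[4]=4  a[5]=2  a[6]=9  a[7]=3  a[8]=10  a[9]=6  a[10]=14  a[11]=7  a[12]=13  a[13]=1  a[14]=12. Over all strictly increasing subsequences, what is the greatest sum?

41

Let S[i] be the best sum of a strictly increasing subsequence ending at i:
i:      1  2  3  4  5  6  7  8  9 10 11 12 13 14
a[i]:   8 11  5  4  2  9  3 10  6 14  7 13  1 12
S:      8 19  5  4  2 17  5 27 11 41 18 40  1 39
Maximum is 41 (e.g. 8 + 9 + 10 + 14).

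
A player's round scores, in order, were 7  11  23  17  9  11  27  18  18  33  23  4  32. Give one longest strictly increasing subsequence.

Patience tails give the LIS length; then backtrack through the dp parents:
7 → extends → [7]
11 → extends → [7, 11]
23 → extends → [7, 11, 23]
17 → replaces 23 → [7, 11, 17]
9 → replaces 11 → [7, 9, 17]
11 → replaces 17 → [7, 9, 11]
27 → extends → [7, 9, 11, 27]
18 → replaces 27 → [7, 9, 11, 18]
18 → already a tail → [7, 9, 11, 18]
33 → extends → [7, 9, 11, 18, 33]
23 → replaces 33 → [7, 9, 11, 18, 23]
4 → replaces 7 → [4, 9, 11, 18, 23]
32 → extends → [4, 9, 11, 18, 23, 32]
Length 6; one witness is 7, 11, 17, 18, 23, 32.

7, 11, 17, 18, 23, 32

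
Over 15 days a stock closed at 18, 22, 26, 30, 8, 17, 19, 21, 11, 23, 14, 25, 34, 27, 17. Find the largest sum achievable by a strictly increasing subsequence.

Let S[i] be the best sum of a strictly increasing subsequence ending at i:
i:       1   2   3   4   5   6   7   8   9  10  11  12  13  14  15
a[i]:   18  22  26  30   8  17  19  21  11  23  14  25  34  27  17
S:      18  40  66  96   8  25  44  65  19  88  33 113 147 140  50
Maximum is 147 (e.g. 8 + 17 + 19 + 21 + 23 + 25 + 34).

147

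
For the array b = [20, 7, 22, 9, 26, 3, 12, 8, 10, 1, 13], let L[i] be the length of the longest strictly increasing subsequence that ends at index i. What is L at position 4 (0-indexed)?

3

dp[i] = 1 + max{dp[j] : j<i, b[j]<b[i]} (or 1 if no such j):
i:      0  1  2  3  4  5  6  7  8  9 10
b[i]:  20  7 22  9 26  3 12  8 10  1 13
dp:     1  1  2  2  3  1  3  2  3  1  4
At index 4 the value is 3.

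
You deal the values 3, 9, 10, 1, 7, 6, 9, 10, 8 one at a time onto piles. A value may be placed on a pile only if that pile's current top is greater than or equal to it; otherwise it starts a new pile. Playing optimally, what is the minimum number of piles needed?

The minimum number of non-increasing subsequences covering a sequence equals the length of its longest strictly increasing subsequence.
LIS length is 4 (e.g. 3, 7, 9, 10), so 4 piles are needed.

4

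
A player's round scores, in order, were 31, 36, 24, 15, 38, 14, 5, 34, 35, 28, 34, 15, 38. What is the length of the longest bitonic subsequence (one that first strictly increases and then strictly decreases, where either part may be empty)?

6

inc[i] = longest strictly increasing subsequence ending at i; dec[i] = longest strictly decreasing subsequence starting at i:
i:      1  2  3  4  5  6  7  8  9 10 11 12 13
a[i]:  31 36 24 15 38 14  5 34 35 28 34 15 38
inc:    1  2  1  1  3  1  1  2  3  2  3  2  4
dec:    5  5  4  3  4  2  1  3  3  2  2  1  1
Best peak at i=2 (value 36): inc=2, dec=5, length 2+5−1 = 6.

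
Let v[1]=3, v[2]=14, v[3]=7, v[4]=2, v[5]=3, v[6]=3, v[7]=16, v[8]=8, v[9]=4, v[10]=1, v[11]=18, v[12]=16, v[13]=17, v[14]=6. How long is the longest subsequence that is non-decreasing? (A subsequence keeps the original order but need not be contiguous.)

6

Let dp[i] be the length of the longest such subsequence ending at index i:
i:      1  2  3  4  5  6  7  8  9 10 11 12 13 14
v[i]:   3 14  7  2  3  3 16  8  4  1 18 16 17  6
dp:     1  2  2  1  2  3  4  4  4  1  5  5  6  5
Maximum dp value is 6.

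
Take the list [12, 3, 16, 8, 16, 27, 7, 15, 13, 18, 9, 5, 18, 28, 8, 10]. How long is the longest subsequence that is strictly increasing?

Let dp[i] be the length of the longest such subsequence ending at index i:
i:      1  2  3  4  5  6  7  8  9 10 11 12 13 14 15 16
a[i]:  12  3 16  8 16 27  7 15 13 18  9  5 18 28  8 10
dp:     1  1  2  2  3  4  2  3  3  4  3  2  4  5  3  4
Maximum dp value is 5.

5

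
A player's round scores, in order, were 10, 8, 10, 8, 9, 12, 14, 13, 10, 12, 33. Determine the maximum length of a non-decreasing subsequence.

6

Track the smallest tail for each achievable length (allowing ties):
10 → extends → [10]
8 → replaces 10 → [8]
10 → extends → [8, 10]
8 → replaces 10 → [8, 8]
9 → extends → [8, 8, 9]
12 → extends → [8, 8, 9, 12]
14 → extends → [8, 8, 9, 12, 14]
13 → replaces 14 → [8, 8, 9, 12, 13]
10 → replaces 12 → [8, 8, 9, 10, 13]
12 → replaces 13 → [8, 8, 9, 10, 12]
33 → extends → [8, 8, 9, 10, 12, 33]
Six tails, so the longest non-decreasing subsequence has length 6 (e.g. 8, 8, 9, 12, 14, 33).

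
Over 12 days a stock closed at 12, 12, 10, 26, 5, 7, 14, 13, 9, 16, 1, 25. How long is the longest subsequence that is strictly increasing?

Track the smallest tail for each achievable length (strict):
12 → extends → [12]
12 → already a tail → [12]
10 → replaces 12 → [10]
26 → extends → [10, 26]
5 → replaces 10 → [5, 26]
7 → replaces 26 → [5, 7]
14 → extends → [5, 7, 14]
13 → replaces 14 → [5, 7, 13]
9 → replaces 13 → [5, 7, 9]
16 → extends → [5, 7, 9, 16]
1 → replaces 5 → [1, 7, 9, 16]
25 → extends → [1, 7, 9, 16, 25]
Five tails, so the longest strictly increasing subsequence has length 5 (e.g. 5, 7, 14, 16, 25).

5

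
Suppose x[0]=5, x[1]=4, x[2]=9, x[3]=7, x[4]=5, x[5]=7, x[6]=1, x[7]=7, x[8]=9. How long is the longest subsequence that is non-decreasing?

5

Track the smallest tail for each achievable length (allowing ties):
5 → extends → [5]
4 → replaces 5 → [4]
9 → extends → [4, 9]
7 → replaces 9 → [4, 7]
5 → replaces 7 → [4, 5]
7 → extends → [4, 5, 7]
1 → replaces 4 → [1, 5, 7]
7 → extends → [1, 5, 7, 7]
9 → extends → [1, 5, 7, 7, 9]
Five tails, so the longest non-decreasing subsequence has length 5 (e.g. 5, 7, 7, 7, 9).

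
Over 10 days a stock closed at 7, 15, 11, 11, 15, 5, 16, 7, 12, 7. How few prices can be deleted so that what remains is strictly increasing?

6

Fewest deletions = n − (longest strictly increasing subsequence).
Patience tails:
7 → extends → [7]
15 → extends → [7, 15]
11 → replaces 15 → [7, 11]
11 → already a tail → [7, 11]
15 → extends → [7, 11, 15]
5 → replaces 7 → [5, 11, 15]
16 → extends → [5, 11, 15, 16]
7 → replaces 11 → [5, 7, 15, 16]
12 → replaces 15 → [5, 7, 12, 16]
7 → already a tail → [5, 7, 12, 16]
Longest strictly increasing subsequence has length 4, so deletions = 10 − 4 = 6.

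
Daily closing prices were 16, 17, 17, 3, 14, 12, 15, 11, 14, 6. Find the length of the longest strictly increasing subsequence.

3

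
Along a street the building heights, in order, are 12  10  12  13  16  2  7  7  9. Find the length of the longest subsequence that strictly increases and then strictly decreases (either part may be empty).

inc[i] = longest strictly increasing subsequence ending at i; dec[i] = longest strictly decreasing subsequence starting at i:
i:      1  2  3  4  5  6  7  8  9
a[i]:  12 10 12 13 16  2  7  7  9
inc:    1  1  2  3  4  1  2  2  3
dec:    3  2  2  2  2  1  1  1  1
Best peak at i=5 (value 16): inc=4, dec=2, length 4+2−1 = 5.

5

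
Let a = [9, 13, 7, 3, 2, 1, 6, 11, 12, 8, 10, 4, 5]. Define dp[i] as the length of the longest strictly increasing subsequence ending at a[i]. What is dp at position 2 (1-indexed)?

dp[i] = 1 + max{dp[j] : j<i, a[j]<a[i]} (or 1 if no such j):
i:      1  2  3  4  5  6  7  8  9 10 11 12 13
a[i]:   9 13  7  3  2  1  6 11 12  8 10  4  5
dp:     1  2  1  1  1  1  2  3  4  3  4  2  3
At index 2 the value is 2.

2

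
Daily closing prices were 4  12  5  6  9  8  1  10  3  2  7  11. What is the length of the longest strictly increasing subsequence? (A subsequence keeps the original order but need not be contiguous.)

Let dp[i] be the length of the longest such subsequence ending at index i:
i:      1  2  3  4  5  6  7  8  9 10 11 12
a[i]:   4 12  5  6  9  8  1 10  3  2  7 11
dp:     1  2  2  3  4  4  1  5  2  2  4  6
Maximum dp value is 6.

6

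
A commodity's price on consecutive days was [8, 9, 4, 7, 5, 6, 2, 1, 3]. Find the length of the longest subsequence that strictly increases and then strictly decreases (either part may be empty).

inc[i] = longest strictly increasing subsequence ending at i; dec[i] = longest strictly decreasing subsequence starting at i:
i:     1 2 3 4 5 6 7 8 9
a[i]:  8 9 4 7 5 6 2 1 3
inc:   1 2 1 2 2 3 1 1 2
dec:   5 5 3 4 3 3 2 1 1
Best peak at i=2 (value 9): inc=2, dec=5, length 2+5−1 = 6.

6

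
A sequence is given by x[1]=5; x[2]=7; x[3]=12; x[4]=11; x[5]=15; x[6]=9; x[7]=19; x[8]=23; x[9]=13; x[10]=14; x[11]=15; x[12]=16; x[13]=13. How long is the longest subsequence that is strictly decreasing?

Negate each value so 'decreasing' becomes 'increasing', then run patience tails on the negated sequence:
-5 → extends → [-5]
-7 → replaces -5 → [-7]
-12 → replaces -7 → [-12]
-11 → extends → [-12, -11]
-15 → replaces -12 → [-15, -11]
-9 → extends → [-15, -11, -9]
-19 → replaces -15 → [-19, -11, -9]
-23 → replaces -19 → [-23, -11, -9]
-13 → replaces -11 → [-23, -13, -9]
-14 → replaces -13 → [-23, -14, -9]
-15 → replaces -14 → [-23, -15, -9]
-16 → replaces -15 → [-23, -16, -9]
-13 → replaces -9 → [-23, -16, -13]
Three tails, so the longest strictly decreasing subsequence of the original has length 3.

3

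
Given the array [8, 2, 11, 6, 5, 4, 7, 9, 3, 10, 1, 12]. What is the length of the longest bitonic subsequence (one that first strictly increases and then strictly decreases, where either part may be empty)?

7

inc[i] = longest strictly increasing subsequence ending at i; dec[i] = longest strictly decreasing subsequence starting at i:
i:      1  2  3  4  5  6  7  8  9 10 11 12
a[i]:   8  2 11  6  5  4  7  9  3 10  1 12
inc:    1  1  2  2  2  2  3  4  2  5  1  6
dec:    6  2  6  5  4  3  3  3  2  2  1  1
Best peak at i=3 (value 11): inc=2, dec=6, length 2+6−1 = 7.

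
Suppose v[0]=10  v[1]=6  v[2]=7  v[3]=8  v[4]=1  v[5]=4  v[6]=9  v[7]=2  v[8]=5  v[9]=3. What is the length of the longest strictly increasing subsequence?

4

Let dp[i] be the length of the longest such subsequence ending at index i:
i:      0  1  2  3  4  5  6  7  8  9
v[i]:  10  6  7  8  1  4  9  2  5  3
dp:     1  1  2  3  1  2  4  2  3  3
Maximum dp value is 4.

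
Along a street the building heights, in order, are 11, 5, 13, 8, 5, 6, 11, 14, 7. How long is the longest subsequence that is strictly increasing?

4

Let dp[i] be the length of the longest such subsequence ending at index i:
i:      1  2  3  4  5  6  7  8  9
a[i]:  11  5 13  8  5  6 11 14  7
dp:     1  1  2  2  1  2  3  4  3
Maximum dp value is 4.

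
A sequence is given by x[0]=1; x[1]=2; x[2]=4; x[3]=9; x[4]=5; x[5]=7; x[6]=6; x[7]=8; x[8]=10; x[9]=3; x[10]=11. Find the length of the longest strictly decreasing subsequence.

4

Negate each value so 'decreasing' becomes 'increasing', then run patience tails on the negated sequence:
-1 → extends → [-1]
-2 → replaces -1 → [-2]
-4 → replaces -2 → [-4]
-9 → replaces -4 → [-9]
-5 → extends → [-9, -5]
-7 → replaces -5 → [-9, -7]
-6 → extends → [-9, -7, -6]
-8 → replaces -7 → [-9, -8, -6]
-10 → replaces -9 → [-10, -8, -6]
-3 → extends → [-10, -8, -6, -3]
-11 → replaces -10 → [-11, -8, -6, -3]
Four tails, so the longest strictly decreasing subsequence of the original has length 4.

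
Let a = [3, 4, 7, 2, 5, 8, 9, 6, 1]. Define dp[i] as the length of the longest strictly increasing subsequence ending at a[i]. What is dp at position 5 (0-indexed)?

4

dp[i] = 1 + max{dp[j] : j<i, a[j]<a[i]} (or 1 if no such j):
i:     0 1 2 3 4 5 6 7 8
a[i]:  3 4 7 2 5 8 9 6 1
dp:    1 2 3 1 3 4 5 4 1
At index 5 the value is 4.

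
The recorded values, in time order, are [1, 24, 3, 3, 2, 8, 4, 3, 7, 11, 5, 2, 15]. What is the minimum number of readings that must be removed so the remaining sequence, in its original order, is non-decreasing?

Fewest deletions = n − (longest non-decreasing subsequence).
Patience tails:
1 → extends → [1]
24 → extends → [1, 24]
3 → replaces 24 → [1, 3]
3 → extends → [1, 3, 3]
2 → replaces 3 → [1, 2, 3]
8 → extends → [1, 2, 3, 8]
4 → replaces 8 → [1, 2, 3, 4]
3 → replaces 4 → [1, 2, 3, 3]
7 → extends → [1, 2, 3, 3, 7]
11 → extends → [1, 2, 3, 3, 7, 11]
5 → replaces 7 → [1, 2, 3, 3, 5, 11]
2 → replaces 3 → [1, 2, 2, 3, 5, 11]
15 → extends → [1, 2, 2, 3, 5, 11, 15]
Longest non-decreasing subsequence has length 7, so deletions = 13 − 7 = 6.

6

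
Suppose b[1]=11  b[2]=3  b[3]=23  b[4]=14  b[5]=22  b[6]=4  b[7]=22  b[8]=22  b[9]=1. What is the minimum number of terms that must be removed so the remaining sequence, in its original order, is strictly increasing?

Fewest deletions = n − (longest strictly increasing subsequence).
Patience tails:
11 → extends → [11]
3 → replaces 11 → [3]
23 → extends → [3, 23]
14 → replaces 23 → [3, 14]
22 → extends → [3, 14, 22]
4 → replaces 14 → [3, 4, 22]
22 → already a tail → [3, 4, 22]
22 → already a tail → [3, 4, 22]
1 → replaces 3 → [1, 4, 22]
Longest strictly increasing subsequence has length 3, so deletions = 9 − 3 = 6.

6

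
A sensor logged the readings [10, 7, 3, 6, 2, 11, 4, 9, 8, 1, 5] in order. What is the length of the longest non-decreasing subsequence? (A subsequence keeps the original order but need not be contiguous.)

Track the smallest tail for each achievable length (allowing ties):
10 → extends → [10]
7 → replaces 10 → [7]
3 → replaces 7 → [3]
6 → extends → [3, 6]
2 → replaces 3 → [2, 6]
11 → extends → [2, 6, 11]
4 → replaces 6 → [2, 4, 11]
9 → replaces 11 → [2, 4, 9]
8 → replaces 9 → [2, 4, 8]
1 → replaces 2 → [1, 4, 8]
5 → replaces 8 → [1, 4, 5]
Three tails, so the longest non-decreasing subsequence has length 3 (e.g. 3, 6, 11).

3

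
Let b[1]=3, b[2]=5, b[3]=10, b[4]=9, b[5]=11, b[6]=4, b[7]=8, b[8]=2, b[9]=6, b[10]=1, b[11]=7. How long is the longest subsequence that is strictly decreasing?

Negate each value so 'decreasing' becomes 'increasing', then run patience tails on the negated sequence:
-3 → extends → [-3]
-5 → replaces -3 → [-5]
-10 → replaces -5 → [-10]
-9 → extends → [-10, -9]
-11 → replaces -10 → [-11, -9]
-4 → extends → [-11, -9, -4]
-8 → replaces -4 → [-11, -9, -8]
-2 → extends → [-11, -9, -8, -2]
-6 → replaces -2 → [-11, -9, -8, -6]
-1 → extends → [-11, -9, -8, -6, -1]
-7 → replaces -6 → [-11, -9, -8, -7, -1]
Five tails, so the longest strictly decreasing subsequence of the original has length 5.

5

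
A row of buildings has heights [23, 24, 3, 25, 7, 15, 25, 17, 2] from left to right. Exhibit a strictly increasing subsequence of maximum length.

Patience tails give the LIS length; then backtrack through the dp parents:
23 → extends → [23]
24 → extends → [23, 24]
3 → replaces 23 → [3, 24]
25 → extends → [3, 24, 25]
7 → replaces 24 → [3, 7, 25]
15 → replaces 25 → [3, 7, 15]
25 → extends → [3, 7, 15, 25]
17 → replaces 25 → [3, 7, 15, 17]
2 → replaces 3 → [2, 7, 15, 17]
Length 4; one witness is 3, 7, 15, 25.

3, 7, 15, 25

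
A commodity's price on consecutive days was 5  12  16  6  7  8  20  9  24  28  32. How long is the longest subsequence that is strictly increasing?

8

Track the smallest tail for each achievable length (strict):
5 → extends → [5]
12 → extends → [5, 12]
16 → extends → [5, 12, 16]
6 → replaces 12 → [5, 6, 16]
7 → replaces 16 → [5, 6, 7]
8 → extends → [5, 6, 7, 8]
20 → extends → [5, 6, 7, 8, 20]
9 → replaces 20 → [5, 6, 7, 8, 9]
24 → extends → [5, 6, 7, 8, 9, 24]
28 → extends → [5, 6, 7, 8, 9, 24, 28]
32 → extends → [5, 6, 7, 8, 9, 24, 28, 32]
Eight tails, so the longest strictly increasing subsequence has length 8 (e.g. 5, 6, 7, 8, 20, 24, 28, 32).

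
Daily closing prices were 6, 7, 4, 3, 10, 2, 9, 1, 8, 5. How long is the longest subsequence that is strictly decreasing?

5

Let dp[i] be the longest strictly decreasing subsequence ending at i:
i:      1  2  3  4  5  6  7  8  9 10
a[i]:   6  7  4  3 10  2  9  1  8  5
dp:     1  1  2  3  1  4  2  5  3  4
Maximum is 5.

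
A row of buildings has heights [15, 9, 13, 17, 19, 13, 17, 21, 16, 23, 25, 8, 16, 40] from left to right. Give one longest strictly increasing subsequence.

9, 13, 17, 19, 21, 23, 25, 40

Patience tails give the LIS length; then backtrack through the dp parents:
15 → extends → [15]
9 → replaces 15 → [9]
13 → extends → [9, 13]
17 → extends → [9, 13, 17]
19 → extends → [9, 13, 17, 19]
13 → already a tail → [9, 13, 17, 19]
17 → already a tail → [9, 13, 17, 19]
21 → extends → [9, 13, 17, 19, 21]
16 → replaces 17 → [9, 13, 16, 19, 21]
23 → extends → [9, 13, 16, 19, 21, 23]
25 → extends → [9, 13, 16, 19, 21, 23, 25]
8 → replaces 9 → [8, 13, 16, 19, 21, 23, 25]
16 → already a tail → [8, 13, 16, 19, 21, 23, 25]
40 → extends → [8, 13, 16, 19, 21, 23, 25, 40]
Length 8; one witness is 9, 13, 17, 19, 21, 23, 25, 40.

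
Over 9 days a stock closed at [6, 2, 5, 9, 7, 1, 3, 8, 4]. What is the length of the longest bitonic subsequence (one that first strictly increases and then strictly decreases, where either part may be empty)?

5

inc[i] = longest strictly increasing subsequence ending at i; dec[i] = longest strictly decreasing subsequence starting at i:
i:     1 2 3 4 5 6 7 8 9
a[i]:  6 2 5 9 7 1 3 8 4
inc:   1 1 2 3 3 1 2 4 3
dec:   3 2 2 3 2 1 1 2 1
Best peak at i=4 (value 9): inc=3, dec=3, length 3+3−1 = 5.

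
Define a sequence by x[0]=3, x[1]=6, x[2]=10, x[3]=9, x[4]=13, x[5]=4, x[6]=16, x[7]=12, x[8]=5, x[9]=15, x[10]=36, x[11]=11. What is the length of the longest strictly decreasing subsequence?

Negate each value so 'decreasing' becomes 'increasing', then run patience tails on the negated sequence:
-3 → extends → [-3]
-6 → replaces -3 → [-6]
-10 → replaces -6 → [-10]
-9 → extends → [-10, -9]
-13 → replaces -10 → [-13, -9]
-4 → extends → [-13, -9, -4]
-16 → replaces -13 → [-16, -9, -4]
-12 → replaces -9 → [-16, -12, -4]
-5 → replaces -4 → [-16, -12, -5]
-15 → replaces -12 → [-16, -15, -5]
-36 → replaces -16 → [-36, -15, -5]
-11 → replaces -5 → [-36, -15, -11]
Three tails, so the longest strictly decreasing subsequence of the original has length 3.

3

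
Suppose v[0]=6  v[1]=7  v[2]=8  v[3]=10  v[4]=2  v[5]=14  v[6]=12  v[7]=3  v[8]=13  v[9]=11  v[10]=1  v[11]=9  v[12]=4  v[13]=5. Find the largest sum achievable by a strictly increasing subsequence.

Let S[i] be the best sum of a strictly increasing subsequence ending at i:
i:      0  1  2  3  4  5  6  7  8  9 10 11 12 13
v[i]:   6  7  8 10  2 14 12  3 13 11  1  9  4  5
S:      6 13 21 31  2 45 43  5 56 42  1 30  9 14
Maximum is 56 (e.g. 6 + 7 + 8 + 10 + 12 + 13).

56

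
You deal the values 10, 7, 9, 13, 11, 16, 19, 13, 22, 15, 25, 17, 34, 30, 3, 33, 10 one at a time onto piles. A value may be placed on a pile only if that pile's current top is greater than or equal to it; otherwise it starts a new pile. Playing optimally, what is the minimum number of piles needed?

9

Place each on the leftmost legal pile:
10 → new pile 1 (tops now [10])
7 → pile 1 (tops now [7])
9 → new pile 2 (tops now [7, 9])
13 → new pile 3 (tops now [7, 9, 13])
11 → pile 3 (tops now [7, 9, 11])
16 → new pile 4 (tops now [7, 9, 11, 16])
19 → new pile 5 (tops now [7, 9, 11, 16, 19])
13 → pile 4 (tops now [7, 9, 11, 13, 19])
22 → new pile 6 (tops now [7, 9, 11, 13, 19, 22])
15 → pile 5 (tops now [7, 9, 11, 13, 15, 22])
25 → new pile 7 (tops now [7, 9, 11, 13, 15, 22, 25])
17 → pile 6 (tops now [7, 9, 11, 13, 15, 17, 25])
34 → new pile 8 (tops now [7, 9, 11, 13, 15, 17, 25, 34])
30 → pile 8 (tops now [7, 9, 11, 13, 15, 17, 25, 30])
3 → pile 1 (tops now [3, 9, 11, 13, 15, 17, 25, 30])
33 → new pile 9 (tops now [3, 9, 11, 13, 15, 17, 25, 30, 33])
10 → pile 3 (tops now [3, 9, 10, 13, 15, 17, 25, 30, 33])
Nine piles.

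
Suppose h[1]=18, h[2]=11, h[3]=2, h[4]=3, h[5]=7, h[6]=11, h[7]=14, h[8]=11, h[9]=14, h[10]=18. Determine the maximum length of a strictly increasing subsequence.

6

Track the smallest tail for each achievable length (strict):
18 → extends → [18]
11 → replaces 18 → [11]
2 → replaces 11 → [2]
3 → extends → [2, 3]
7 → extends → [2, 3, 7]
11 → extends → [2, 3, 7, 11]
14 → extends → [2, 3, 7, 11, 14]
11 → already a tail → [2, 3, 7, 11, 14]
14 → already a tail → [2, 3, 7, 11, 14]
18 → extends → [2, 3, 7, 11, 14, 18]
Six tails, so the longest strictly increasing subsequence has length 6 (e.g. 2, 3, 7, 11, 14, 18).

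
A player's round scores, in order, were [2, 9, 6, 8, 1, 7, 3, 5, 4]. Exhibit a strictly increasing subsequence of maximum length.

Patience tails give the LIS length; then backtrack through the dp parents:
2 → extends → [2]
9 → extends → [2, 9]
6 → replaces 9 → [2, 6]
8 → extends → [2, 6, 8]
1 → replaces 2 → [1, 6, 8]
7 → replaces 8 → [1, 6, 7]
3 → replaces 6 → [1, 3, 7]
5 → replaces 7 → [1, 3, 5]
4 → replaces 5 → [1, 3, 4]
Length 3; one witness is 2, 6, 8.

2, 6, 8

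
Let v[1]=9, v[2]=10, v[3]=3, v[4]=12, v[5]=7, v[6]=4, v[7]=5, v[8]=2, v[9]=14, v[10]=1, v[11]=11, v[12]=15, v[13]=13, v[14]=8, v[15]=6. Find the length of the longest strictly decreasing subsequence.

5

Let dp[i] be the longest strictly decreasing subsequence ending at i:
i:      1  2  3  4  5  6  7  8  9 10 11 12 13 14 15
v[i]:   9 10  3 12  7  4  5  2 14  1 11 15 13  8  6
dp:     1  1  2  1  2  3  3  4  1  5  2  1  2  3  4
Maximum is 5.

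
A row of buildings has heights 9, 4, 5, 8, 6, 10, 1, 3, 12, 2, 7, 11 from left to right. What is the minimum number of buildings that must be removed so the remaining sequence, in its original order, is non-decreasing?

7

Fewest deletions = n − (longest non-decreasing subsequence).
i:      1  2  3  4  5  6  7  8  9 10 11 12
a[i]:   9  4  5  8  6 10  1  3 12  2  7 11
dp:     1  1  2  3  3  4  1  2  5  2  4  5
max dp = 5, so deletions = 12 − 5 = 7.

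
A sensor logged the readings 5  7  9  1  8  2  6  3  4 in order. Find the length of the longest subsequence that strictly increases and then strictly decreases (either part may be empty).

inc[i] = longest strictly increasing subsequence ending at i; dec[i] = longest strictly decreasing subsequence starting at i:
i:     1 2 3 4 5 6 7 8 9
a[i]:  5 7 9 1 8 2 6 3 4
inc:   1 2 3 1 3 2 3 3 4
dec:   2 3 4 1 3 1 2 1 1
Best peak at i=3 (value 9): inc=3, dec=4, length 3+4−1 = 6.

6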